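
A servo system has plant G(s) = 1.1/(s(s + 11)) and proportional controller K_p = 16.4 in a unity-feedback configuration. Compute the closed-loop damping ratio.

The closed-loop denominator is s(s+11) + 16.4·1.1 = s² + 11s + 18.04.
Matching s² + 2ζω_n s + ω_n²: ω_n = √18.04 = 4.247 rad/s and 2ζω_n = 11, so ζ = 11/(2·4.247) = 1.29.

ζ = 1.29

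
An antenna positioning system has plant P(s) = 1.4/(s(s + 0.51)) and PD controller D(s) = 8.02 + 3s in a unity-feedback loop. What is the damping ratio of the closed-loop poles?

Forward path: (8.02 + 3s)·1.4/(s(s+0.51)). The closed-loop characteristic equation is s² + (0.51 + 1.4·3)s + 1.4·8.02 = 0.
That is s² + 4.71s + 11.23 = 0, so ω_n = 3.351 rad/s and ζ = 4.71/(2·3.351) = 0.7028.

ζ = 0.703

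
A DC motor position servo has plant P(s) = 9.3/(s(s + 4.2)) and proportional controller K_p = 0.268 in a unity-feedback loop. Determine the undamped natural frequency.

ω_n = 1.58 rad/s

With unity feedback the closed-loop characteristic equation is s² + 4.2s + 0.268·9.3 = s² + 4.2s + 2.492 = 0.
So ω_n² = 2.492 ⇒ ω_n = 1.579 rad/s, and ζ = 4.2/(2ω_n) = 1.33.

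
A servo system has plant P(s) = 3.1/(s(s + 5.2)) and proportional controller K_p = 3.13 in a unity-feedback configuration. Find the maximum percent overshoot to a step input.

The closed-loop denominator s² + 5.2s + 9.703 gives ω_n = √9.703 = 3.115 and ζ = 5.2/(2ω_n) = 0.8347.
%OS = 100·exp(−πζ/√(1−ζ²)) = 100·exp(−π·0.8347/√0.3033) = 0.855%.

0.855%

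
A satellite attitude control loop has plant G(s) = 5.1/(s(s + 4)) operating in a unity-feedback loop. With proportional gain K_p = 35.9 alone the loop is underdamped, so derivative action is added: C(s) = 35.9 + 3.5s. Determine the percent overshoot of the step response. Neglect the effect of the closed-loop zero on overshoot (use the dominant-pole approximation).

1.36%

Forward path: (35.9 + 3.5s)·5.1/(s(s+4)). The closed-loop characteristic equation is s² + (4 + 5.1·3.5)s + 5.1·35.9 = 0.
That is s² + 21.85s + 183.1 = 0, so ω_n = 13.53 rad/s and ζ = 21.85/(2·13.53) = 0.8074.
%OS = 100·exp(−πζ/√(1−ζ²)) = 1.36%.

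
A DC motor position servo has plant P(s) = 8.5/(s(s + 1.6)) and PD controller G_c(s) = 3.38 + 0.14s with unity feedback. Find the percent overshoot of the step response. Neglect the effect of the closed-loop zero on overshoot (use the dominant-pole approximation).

Forward path: (3.38 + 0.14s)·8.5/(s(s+1.6)). The closed-loop characteristic equation is s² + (1.6 + 8.5·0.14)s + 8.5·3.38 = 0.
That is s² + 2.79s + 28.73 = 0, so ω_n = 5.36 rad/s and ζ = 2.79/(2·5.36) = 0.2603.
%OS = 100·exp(−πζ/√(1−ζ²)) = 42.9%.

42.9%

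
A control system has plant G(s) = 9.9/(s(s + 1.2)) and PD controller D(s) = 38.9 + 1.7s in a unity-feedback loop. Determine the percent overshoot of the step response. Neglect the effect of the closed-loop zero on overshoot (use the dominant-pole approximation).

Forward path: (38.9 + 1.7s)·9.9/(s(s+1.2)). The closed-loop characteristic equation is s² + (1.2 + 9.9·1.7)s + 9.9·38.9 = 0.
That is s² + 18.03s + 385.1 = 0, so ω_n = 19.62 rad/s and ζ = 18.03/(2·19.62) = 0.4594.
%OS = 100·exp(−πζ/√(1−ζ²)) = 19.7%.

19.7%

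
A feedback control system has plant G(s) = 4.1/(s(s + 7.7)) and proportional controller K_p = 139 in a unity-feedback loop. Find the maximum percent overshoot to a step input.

59.8%

Closed-loop characteristic equation: s² + 7.7s + 569.9 = 0, so ω_n = 23.87 rad/s and ζ = 7.7/(2·23.87) = 0.1613.
%OS = 100·exp(−πζ/√(1−ζ²)) = 100·exp(−π·0.1613/√0.974) = 59.8%.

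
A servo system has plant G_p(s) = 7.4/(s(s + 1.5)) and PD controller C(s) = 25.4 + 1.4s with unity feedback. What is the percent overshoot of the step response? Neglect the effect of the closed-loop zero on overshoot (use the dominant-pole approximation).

22.2%

Forward path: (25.4 + 1.4s)·7.4/(s(s+1.5)). The closed-loop characteristic equation is s² + (1.5 + 7.4·1.4)s + 7.4·25.4 = 0.
That is s² + 11.86s + 188 = 0, so ω_n = 13.71 rad/s and ζ = 11.86/(2·13.71) = 0.4325.
%OS = 100·exp(−πζ/√(1−ζ²)) = 22.2%.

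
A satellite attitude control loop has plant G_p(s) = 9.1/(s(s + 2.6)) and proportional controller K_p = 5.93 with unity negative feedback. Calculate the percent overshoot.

From 1 + K_pG_p(s) = 0: s² + 2.6s + 53.96 = 0 ⇒ ω_n = 7.346, ζ = 0.177.
%OS = 100·exp(−πζ/√(1−ζ²)) = 100·exp(−π·0.177/√0.9687) = 56.8%.

56.8%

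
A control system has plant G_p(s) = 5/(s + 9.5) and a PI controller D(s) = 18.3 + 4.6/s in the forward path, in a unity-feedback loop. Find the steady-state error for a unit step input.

The open loop D(s)G_p(s) has a pole at the origin (type 1), so the static position error constant is infinite and e_ss = 1/(1+∞) = 0.

0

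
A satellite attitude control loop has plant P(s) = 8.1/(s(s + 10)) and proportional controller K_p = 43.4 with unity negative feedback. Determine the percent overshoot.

41.9%

Closed-loop characteristic equation: s² + 10s + 351.5 = 0, so ω_n = 18.75 rad/s and ζ = 10/(2·18.75) = 0.2667.
%OS = 100·exp(−πζ/√(1−ζ²)) = 100·exp(−π·0.2667/√0.9289) = 41.9%.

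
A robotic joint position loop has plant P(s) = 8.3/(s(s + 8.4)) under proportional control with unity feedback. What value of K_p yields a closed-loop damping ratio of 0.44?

Closed-loop characteristic equation: s² + 8.4s + K_p·8.3 = 0.
So ω_n = √(8.3K_p) and 2ζω_n = 8.4, giving ζ = 8.4/(2√(8.3K_p)).
Setting ζ = 0.44: √(8.3K_p) = 8.4/(2·0.44) = 9.545, so K_p = 91.12/8.3 = 11.

K_p = 11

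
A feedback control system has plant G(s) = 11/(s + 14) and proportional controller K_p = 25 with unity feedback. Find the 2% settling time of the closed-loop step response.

Closed-loop transfer function: T(s) = K_p·G(s)/(1 + K_p·G(s)) = 275/(s + 14 + 275) = 275/(s + 289).
Time constant τ = 1/289 = 0.00346 s, so the 2% settling time is about 4τ = 0.0138 s.

T_s ≈ 0.0138 s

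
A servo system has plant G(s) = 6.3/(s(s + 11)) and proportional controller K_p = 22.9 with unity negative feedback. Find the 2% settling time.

Closed-loop characteristic equation: s² + 11s + 144.3 = 0, so ω_n = 12.01 rad/s and ζ = 11/(2·12.01) = 0.4579.
2% settling time T_s ≈ 4/(ζω_n) = 4/5.5 = 0.727 s.

T_s ≈ 0.727 s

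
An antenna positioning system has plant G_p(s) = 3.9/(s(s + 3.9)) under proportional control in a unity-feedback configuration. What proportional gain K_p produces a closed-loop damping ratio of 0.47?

K_p = 4.41

Closed-loop characteristic equation: s² + 3.9s + K_p·3.9 = 0.
So ω_n = √(3.9K_p) and 2ζω_n = 3.9, giving ζ = 3.9/(2√(3.9K_p)).
Setting ζ = 0.47: √(3.9K_p) = 3.9/(2·0.47) = 4.149, so K_p = 17.21/3.9 = 4.41.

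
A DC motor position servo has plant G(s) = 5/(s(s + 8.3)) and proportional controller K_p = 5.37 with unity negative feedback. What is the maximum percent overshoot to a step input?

1.5%

Closed-loop characteristic equation: s² + 8.3s + 26.85 = 0, so ω_n = 5.182 rad/s and ζ = 8.3/(2·5.182) = 0.8009.
%OS = 100·exp(−πζ/√(1−ζ²)) = 100·exp(−π·0.8009/√0.3586) = 1.5%.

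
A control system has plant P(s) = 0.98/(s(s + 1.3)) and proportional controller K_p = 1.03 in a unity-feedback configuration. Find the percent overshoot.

Closed-loop characteristic equation: s² + 1.3s + 1.009 = 0, so ω_n = 1.005 rad/s and ζ = 1.3/(2·1.005) = 0.647.
%OS = 100·exp(−πζ/√(1−ζ²)) = 100·exp(−π·0.647/√0.5814) = 6.96%.

6.96%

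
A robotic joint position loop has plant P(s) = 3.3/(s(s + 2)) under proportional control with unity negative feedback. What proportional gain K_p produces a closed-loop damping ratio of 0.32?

K_p = 2.96

Closed-loop characteristic equation: s² + 2s + K_p·3.3 = 0.
So ω_n = √(3.3K_p) and 2ζω_n = 2, giving ζ = 2/(2√(3.3K_p)).
Setting ζ = 0.32: √(3.3K_p) = 2/(2·0.32) = 3.125, so K_p = 9.766/3.3 = 2.96.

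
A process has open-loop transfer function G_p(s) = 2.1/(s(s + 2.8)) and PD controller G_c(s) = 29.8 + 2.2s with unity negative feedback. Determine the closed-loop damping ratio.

Forward path: (29.8 + 2.2s)·2.1/(s(s+2.8)). The closed-loop characteristic equation is s² + (2.8 + 2.1·2.2)s + 2.1·29.8 = 0.
That is s² + 7.42s + 62.58 = 0, so ω_n = 7.911 rad/s and ζ = 7.42/(2·7.911) = 0.469.

ζ = 0.469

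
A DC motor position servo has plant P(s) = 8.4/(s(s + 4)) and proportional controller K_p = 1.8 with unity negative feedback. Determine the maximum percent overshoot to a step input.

Closed-loop characteristic equation: s² + 4s + 15.12 = 0, so ω_n = 3.888 rad/s and ζ = 4/(2·3.888) = 0.5143.
%OS = 100·exp(−πζ/√(1−ζ²)) = 100·exp(−π·0.5143/√0.7354) = 15.2%.

15.2%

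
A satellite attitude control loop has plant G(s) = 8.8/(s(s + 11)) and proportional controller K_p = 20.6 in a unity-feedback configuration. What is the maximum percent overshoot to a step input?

From 1 + K_pG(s) = 0: s² + 11s + 181.3 = 0 ⇒ ω_n = 13.46, ζ = 0.4085.
%OS = 100·exp(−πζ/√(1−ζ²)) = 100·exp(−π·0.4085/√0.8331) = 24.5%.

24.5%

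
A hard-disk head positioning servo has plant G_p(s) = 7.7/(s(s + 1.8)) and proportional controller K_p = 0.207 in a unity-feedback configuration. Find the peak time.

T_p = 3.55 s

Closed-loop characteristic equation: s² + 1.8s + 1.594 = 0, so ω_n = 1.262 rad/s and ζ = 1.8/(2·1.262) = 0.7129.
Damped frequency ω_d = ω_n√(1−ζ²) = 0.8854 rad/s, so peak time T_p = π/ω_d = 3.55 s.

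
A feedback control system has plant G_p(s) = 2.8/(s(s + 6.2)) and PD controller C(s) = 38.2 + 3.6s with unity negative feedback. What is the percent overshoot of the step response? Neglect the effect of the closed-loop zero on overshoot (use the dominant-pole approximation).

1.82%

Forward path: (38.2 + 3.6s)·2.8/(s(s+6.2)). The closed-loop characteristic equation is s² + (6.2 + 2.8·3.6)s + 2.8·38.2 = 0.
That is s² + 16.28s + 107 = 0, so ω_n = 10.34 rad/s and ζ = 16.28/(2·10.34) = 0.7871.
%OS = 100·exp(−πζ/√(1−ζ²)) = 1.82%.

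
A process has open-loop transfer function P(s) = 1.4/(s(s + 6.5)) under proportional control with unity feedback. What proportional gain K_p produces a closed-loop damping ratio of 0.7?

K_p = 15.4

Closed-loop characteristic equation: s² + 6.5s + K_p·1.4 = 0.
So ω_n = √(1.4K_p) and 2ζω_n = 6.5, giving ζ = 6.5/(2√(1.4K_p)).
Setting ζ = 0.7: √(1.4K_p) = 6.5/(2·0.7) = 4.643, so K_p = 21.56/1.4 = 15.4.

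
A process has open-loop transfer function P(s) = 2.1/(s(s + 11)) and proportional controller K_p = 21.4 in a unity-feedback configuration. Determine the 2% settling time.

T_s ≈ 0.727 s

From 1 + K_pP(s) = 0: s² + 11s + 44.94 = 0 ⇒ ω_n = 6.704, ζ = 0.8204.
2% settling time T_s ≈ 4/(ζω_n) = 4/5.5 = 0.727 s.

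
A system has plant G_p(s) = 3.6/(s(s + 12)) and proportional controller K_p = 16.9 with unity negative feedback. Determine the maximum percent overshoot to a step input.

2.28%

The closed-loop denominator s² + 12s + 60.84 gives ω_n = √60.84 = 7.8 and ζ = 12/(2ω_n) = 0.7692.
%OS = 100·exp(−πζ/√(1−ζ²)) = 100·exp(−π·0.7692/√0.4083) = 2.28%.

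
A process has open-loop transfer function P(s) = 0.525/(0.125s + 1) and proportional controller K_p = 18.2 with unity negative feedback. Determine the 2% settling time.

T_s ≈ 0.0474 s

Closed loop: T(s) = K_p·P/(1+K_p·P) = 9.555/(0.125s + 1 + 9.555), with pole at s = −(1 + 9.555)/0.125 = −84.44.
τ = 1/84.44 = 0.01184 s, so 2% settling time ≈ 4τ = 0.0474 s.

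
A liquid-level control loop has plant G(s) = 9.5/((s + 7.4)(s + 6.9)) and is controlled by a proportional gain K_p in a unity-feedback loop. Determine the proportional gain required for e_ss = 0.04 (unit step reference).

For a type-0 loop with proportional control, e_ss = 1/(1 + K_p·G(0)).
G(0) = 0.1861. Require 1/(1 + K_p·0.1861) = 0.04, so 1 + 0.1861·K_p = 25.
K_p = (25 − 1)/0.1861 = 129.

K_p = 129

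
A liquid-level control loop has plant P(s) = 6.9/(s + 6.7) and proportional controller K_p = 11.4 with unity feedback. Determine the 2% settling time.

Closed-loop transfer function: T(s) = K_p·P(s)/(1 + K_p·P(s)) = 78.66/(s + 6.7 + 78.66) = 78.66/(s + 85.36).
Time constant τ = 1/85.36 = 0.01172 s, so the 2% settling time is about 4τ = 0.0469 s.

T_s ≈ 0.0469 s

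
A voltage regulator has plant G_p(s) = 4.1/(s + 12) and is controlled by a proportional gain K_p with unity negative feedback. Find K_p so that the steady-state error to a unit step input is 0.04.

K_p = 70.2

Steady-state error for a unit step on this type-0 loop is 1/(1 + K_p·G_p(0)).
G_p(0) = 0.3417. Require 1/(1 + K_p·0.3417) = 0.04, so 1 + 0.3417·K_p = 25.
K_p = (25 − 1)/0.3417 = 70.2.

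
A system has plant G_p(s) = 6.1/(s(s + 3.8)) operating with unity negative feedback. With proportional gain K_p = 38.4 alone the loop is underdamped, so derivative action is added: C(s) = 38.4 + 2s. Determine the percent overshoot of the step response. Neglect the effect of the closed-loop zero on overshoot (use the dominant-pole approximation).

Forward path: (38.4 + 2s)·6.1/(s(s+3.8)). The closed-loop characteristic equation is s² + (3.8 + 6.1·2)s + 6.1·38.4 = 0.
That is s² + 16s + 234.2 = 0, so ω_n = 15.3 rad/s and ζ = 16/(2·15.3) = 0.5227.
%OS = 100·exp(−πζ/√(1−ζ²)) = 14.6%.

14.6%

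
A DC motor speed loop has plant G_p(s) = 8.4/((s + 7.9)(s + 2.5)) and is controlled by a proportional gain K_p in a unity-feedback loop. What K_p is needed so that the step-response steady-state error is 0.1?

For a type-0 loop with proportional control, e_ss = 1/(1 + K_p·G_p(0)).
G_p(0) = 0.4253. Require 1/(1 + K_p·0.4253) = 0.1, so 1 + 0.4253·K_p = 10.
K_p = (10 − 1)/0.4253 = 21.2.

K_p = 21.2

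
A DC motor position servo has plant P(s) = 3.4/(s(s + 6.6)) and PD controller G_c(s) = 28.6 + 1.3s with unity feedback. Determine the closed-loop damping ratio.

Forward path: (28.6 + 1.3s)·3.4/(s(s+6.6)). The closed-loop characteristic equation is s² + (6.6 + 3.4·1.3)s + 3.4·28.6 = 0.
That is s² + 11.02s + 97.24 = 0, so ω_n = 9.861 rad/s and ζ = 11.02/(2·9.861) = 0.5588.

ζ = 0.559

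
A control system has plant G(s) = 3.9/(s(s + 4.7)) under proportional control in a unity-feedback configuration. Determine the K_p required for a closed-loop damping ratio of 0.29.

K_p = 16.8

Closed-loop characteristic equation: s² + 4.7s + K_p·3.9 = 0.
So ω_n = √(3.9K_p) and 2ζω_n = 4.7, giving ζ = 4.7/(2√(3.9K_p)).
Setting ζ = 0.29: √(3.9K_p) = 4.7/(2·0.29) = 8.103, so K_p = 65.67/3.9 = 16.8.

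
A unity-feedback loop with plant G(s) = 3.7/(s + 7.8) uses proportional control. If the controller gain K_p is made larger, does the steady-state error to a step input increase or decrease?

The position error constant K_pos = K_p·G(0) grows with K_p, and e_ss = 1/(1+K_pos) falls.

decrease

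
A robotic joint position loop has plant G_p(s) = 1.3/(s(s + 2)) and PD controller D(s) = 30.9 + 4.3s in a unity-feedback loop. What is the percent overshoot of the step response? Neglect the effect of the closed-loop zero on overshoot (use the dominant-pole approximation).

Forward path: (30.9 + 4.3s)·1.3/(s(s+2)). The closed-loop characteristic equation is s² + (2 + 1.3·4.3)s + 1.3·30.9 = 0.
That is s² + 7.59s + 40.17 = 0, so ω_n = 6.338 rad/s and ζ = 7.59/(2·6.338) = 0.5988.
%OS = 100·exp(−πζ/√(1−ζ²)) = 9.55%.

9.55%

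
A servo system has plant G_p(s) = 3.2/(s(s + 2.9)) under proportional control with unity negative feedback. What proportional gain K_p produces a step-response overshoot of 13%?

K_p = 2.21

From %OS = 100·exp(−πζ/√(1−ζ²)) = 13%, ζ = −ln(0.13)/√(π²+ln²(0.13)) = 0.5446.
Characteristic equation s² + 2.9s + 3.2K_p = 0 gives ζ = 2.9/(2√(3.2K_p)).
Setting ζ = 0.5446: √(3.2K_p) = 2.9/(2·0.5446) = 2.662, so K_p = 7.088/3.2 = 2.21.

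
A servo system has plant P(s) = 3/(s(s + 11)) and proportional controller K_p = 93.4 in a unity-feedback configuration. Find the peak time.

Closed-loop characteristic equation: s² + 11s + 280.2 = 0, so ω_n = 16.74 rad/s and ζ = 11/(2·16.74) = 0.3286.
Damped frequency ω_d = ω_n√(1−ζ²) = 15.81 rad/s, so peak time T_p = π/ω_d = 0.199 s.

T_p = 0.199 s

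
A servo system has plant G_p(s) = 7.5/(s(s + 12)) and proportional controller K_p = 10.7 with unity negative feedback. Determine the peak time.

Closed-loop characteristic equation: s² + 12s + 80.25 = 0, so ω_n = 8.958 rad/s and ζ = 12/(2·8.958) = 0.6698.
Damped frequency ω_d = ω_n√(1−ζ²) = 6.652 rad/s, so peak time T_p = π/ω_d = 0.472 s.

T_p = 0.472 s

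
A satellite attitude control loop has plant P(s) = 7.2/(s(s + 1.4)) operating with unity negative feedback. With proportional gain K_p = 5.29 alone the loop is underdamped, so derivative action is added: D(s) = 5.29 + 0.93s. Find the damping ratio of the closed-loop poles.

ζ = 0.656

Forward path: (5.29 + 0.93s)·7.2/(s(s+1.4)). The closed-loop characteristic equation is s² + (1.4 + 7.2·0.93)s + 7.2·5.29 = 0.
That is s² + 8.096s + 38.09 = 0, so ω_n = 6.172 rad/s and ζ = 8.096/(2·6.172) = 0.6559.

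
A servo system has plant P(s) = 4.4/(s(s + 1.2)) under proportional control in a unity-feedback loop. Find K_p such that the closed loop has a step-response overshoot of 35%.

From %OS = 100·exp(−πζ/√(1−ζ²)) = 35%, ζ = −ln(0.35)/√(π²+ln²(0.35)) = 0.3169.
Characteristic equation s² + 1.2s + 4.4K_p = 0 gives ζ = 1.2/(2√(4.4K_p)).
Setting ζ = 0.3169: √(4.4K_p) = 1.2/(2·0.3169) = 1.893, so K_p = 3.584/4.4 = 0.815.

K_p = 0.815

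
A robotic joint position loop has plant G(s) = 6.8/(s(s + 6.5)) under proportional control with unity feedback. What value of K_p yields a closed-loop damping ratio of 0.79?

Closed-loop characteristic equation: s² + 6.5s + K_p·6.8 = 0.
So ω_n = √(6.8K_p) and 2ζω_n = 6.5, giving ζ = 6.5/(2√(6.8K_p)).
Setting ζ = 0.79: √(6.8K_p) = 6.5/(2·0.79) = 4.114, so K_p = 16.92/6.8 = 2.49.

K_p = 2.49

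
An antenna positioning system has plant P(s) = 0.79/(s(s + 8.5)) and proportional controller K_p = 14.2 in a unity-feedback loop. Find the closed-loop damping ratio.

The closed-loop denominator is s(s+8.5) + 14.2·0.79 = s² + 8.5s + 11.22.
Matching s² + 2ζω_n s + ω_n²: ω_n = √11.22 = 3.349 rad/s and 2ζω_n = 8.5, so ζ = 8.5/(2·3.349) = 1.27.

ζ = 1.27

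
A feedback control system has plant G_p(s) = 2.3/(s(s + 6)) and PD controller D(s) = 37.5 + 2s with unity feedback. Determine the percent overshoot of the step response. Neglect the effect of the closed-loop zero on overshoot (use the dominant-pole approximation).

Forward path: (37.5 + 2s)·2.3/(s(s+6)). The closed-loop characteristic equation is s² + (6 + 2.3·2)s + 2.3·37.5 = 0.
That is s² + 10.6s + 86.25 = 0, so ω_n = 9.287 rad/s and ζ = 10.6/(2·9.287) = 0.5707.
%OS = 100·exp(−πζ/√(1−ζ²)) = 11.3%.

11.3%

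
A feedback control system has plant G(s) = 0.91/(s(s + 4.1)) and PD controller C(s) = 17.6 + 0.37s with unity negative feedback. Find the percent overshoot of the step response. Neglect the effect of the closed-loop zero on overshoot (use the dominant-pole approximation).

12.3%

Forward path: (17.6 + 0.37s)·0.91/(s(s+4.1)). The closed-loop characteristic equation is s² + (4.1 + 0.91·0.37)s + 0.91·17.6 = 0.
That is s² + 4.437s + 16.02 = 0, so ω_n = 4.002 rad/s and ζ = 4.437/(2·4.002) = 0.5543.
%OS = 100·exp(−πζ/√(1−ζ²)) = 12.3%.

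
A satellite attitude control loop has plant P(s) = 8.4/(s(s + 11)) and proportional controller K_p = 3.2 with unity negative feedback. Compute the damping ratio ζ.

1 + K_p·P(s) = 0 gives s² + 11s + 26.88 = 0.
So ω_n² = 26.88 ⇒ ω_n = 5.185 rad/s, and ζ = 11/(2ω_n) = 1.06.

ζ = 1.06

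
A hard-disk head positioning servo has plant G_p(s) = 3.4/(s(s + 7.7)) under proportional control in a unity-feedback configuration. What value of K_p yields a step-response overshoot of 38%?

K_p = 50.3

From %OS = 100·exp(−πζ/√(1−ζ²)) = 38%, ζ = −ln(0.38)/√(π²+ln²(0.38)) = 0.2943.
Characteristic equation s² + 7.7s + 3.4K_p = 0 gives ζ = 7.7/(2√(3.4K_p)).
Setting ζ = 0.2943: √(3.4K_p) = 7.7/(2·0.2943) = 13.08, so K_p = 171.1/3.4 = 50.3.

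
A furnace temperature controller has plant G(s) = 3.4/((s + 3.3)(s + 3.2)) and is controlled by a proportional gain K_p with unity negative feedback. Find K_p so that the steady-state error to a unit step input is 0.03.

K_p = 100

The loop is type 0, so e_ss(step) = 1/(1 + K_pos) with K_pos = K_p·G(0).
G(0) = 0.322. Require 1/(1 + K_p·0.322) = 0.03, so 1 + 0.322·K_p = 33.33.
K_p = (33.33 − 1)/0.322 = 100.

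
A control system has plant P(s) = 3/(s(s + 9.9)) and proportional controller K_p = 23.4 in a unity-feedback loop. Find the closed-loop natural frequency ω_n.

ω_n = 8.38 rad/s

1 + K_p·P(s) = 0 gives s² + 9.9s + 70.2 = 0.
Matching s² + 2ζω_n s + ω_n²: ω_n = √70.2 = 8.379 rad/s and 2ζω_n = 9.9, so ζ = 9.9/(2·8.379) = 0.591.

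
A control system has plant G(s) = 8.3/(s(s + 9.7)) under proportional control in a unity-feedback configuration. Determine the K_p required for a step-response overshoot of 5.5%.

From %OS = 100·exp(−πζ/√(1−ζ²)) = 5.5%, ζ = −ln(0.055)/√(π²+ln²(0.055)) = 0.6783.
Characteristic equation s² + 9.7s + 8.3K_p = 0 gives ζ = 9.7/(2√(8.3K_p)).
Setting ζ = 0.6783: √(8.3K_p) = 9.7/(2·0.6783) = 7.15, so K_p = 51.12/8.3 = 6.16.

K_p = 6.16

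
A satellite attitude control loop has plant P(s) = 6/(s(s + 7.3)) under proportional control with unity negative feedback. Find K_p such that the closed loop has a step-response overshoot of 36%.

From %OS = 100·exp(−πζ/√(1−ζ²)) = 36%, ζ = −ln(0.36)/√(π²+ln²(0.36)) = 0.3093.
Characteristic equation s² + 7.3s + 6K_p = 0 gives ζ = 7.3/(2√(6K_p)).
Setting ζ = 0.3093: √(6K_p) = 7.3/(2·0.3093) = 11.8, so K_p = 139.3/6 = 23.2.

K_p = 23.2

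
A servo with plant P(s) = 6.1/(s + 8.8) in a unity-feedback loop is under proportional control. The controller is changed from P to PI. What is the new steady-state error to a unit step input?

Adding integral action puts a pole at s = 0 in the forward path, raising the system type to 1; a type-1 loop has zero steady-state error to a step.

0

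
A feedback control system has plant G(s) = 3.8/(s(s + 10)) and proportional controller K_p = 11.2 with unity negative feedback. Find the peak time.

The closed-loop denominator s² + 10s + 42.56 gives ω_n = √42.56 = 6.524 and ζ = 10/(2ω_n) = 0.7664.
Damped frequency ω_d = ω_n√(1−ζ²) = 4.19 rad/s, so peak time T_p = π/ω_d = 0.75 s.

T_p = 0.75 s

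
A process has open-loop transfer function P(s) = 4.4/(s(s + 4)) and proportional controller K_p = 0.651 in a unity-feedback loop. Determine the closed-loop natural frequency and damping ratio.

The closed-loop denominator is s(s+4) + 0.651·4.4 = s² + 4s + 2.864.
Matching s² + 2ζω_n s + ω_n²: ω_n = √2.864 = 1.692 rad/s and 2ζω_n = 4, so ζ = 4/(2·1.692) = 1.18.

ω_n = 1.69 rad/s, ζ = 1.18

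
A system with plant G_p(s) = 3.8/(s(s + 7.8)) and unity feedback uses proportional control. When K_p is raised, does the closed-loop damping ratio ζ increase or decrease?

ζ = 7.8/(2√(3.8K_p)); increasing K_p raises the denominator, so ζ falls.

decrease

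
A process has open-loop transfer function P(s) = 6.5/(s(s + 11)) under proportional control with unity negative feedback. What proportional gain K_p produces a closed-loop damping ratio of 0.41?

Closed-loop characteristic equation: s² + 11s + K_p·6.5 = 0.
So ω_n = √(6.5K_p) and 2ζω_n = 11, giving ζ = 11/(2√(6.5K_p)).
Setting ζ = 0.41: √(6.5K_p) = 11/(2·0.41) = 13.41, so K_p = 180/6.5 = 27.7.

K_p = 27.7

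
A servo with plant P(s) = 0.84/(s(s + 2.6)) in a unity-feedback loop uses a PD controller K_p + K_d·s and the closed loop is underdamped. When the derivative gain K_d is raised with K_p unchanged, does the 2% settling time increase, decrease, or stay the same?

Characteristic equation s² + (2.6 + 0.84K_d)s + 0.84K_p = 0: raising K_d increases ζω_n = (2.6+0.84K_d)/2 while the loop stays underdamped, so T_s ≈ 4/(ζω_n) decreases.

decrease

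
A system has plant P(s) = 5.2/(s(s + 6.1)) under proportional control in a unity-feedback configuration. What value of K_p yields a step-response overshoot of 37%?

K_p = 19.6

From %OS = 100·exp(−πζ/√(1−ζ²)) = 37%, ζ = −ln(0.37)/√(π²+ln²(0.37)) = 0.3017.
Characteristic equation s² + 6.1s + 5.2K_p = 0 gives ζ = 6.1/(2√(5.2K_p)).
Setting ζ = 0.3017: √(5.2K_p) = 6.1/(2·0.3017) = 10.11, so K_p = 102.2/5.2 = 19.6.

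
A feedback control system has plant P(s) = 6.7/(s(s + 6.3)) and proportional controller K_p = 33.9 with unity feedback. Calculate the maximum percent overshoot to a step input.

The closed-loop denominator s² + 6.3s + 227.1 gives ω_n = √227.1 = 15.07 and ζ = 6.3/(2ω_n) = 0.209.
%OS = 100·exp(−πζ/√(1−ζ²)) = 100·exp(−π·0.209/√0.9563) = 51.1%.

51.1%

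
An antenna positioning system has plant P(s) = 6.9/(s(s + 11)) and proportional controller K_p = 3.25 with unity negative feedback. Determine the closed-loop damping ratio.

With unity feedback the closed-loop characteristic equation is s² + 11s + 3.25·6.9 = s² + 11s + 22.43 = 0.
Matching s² + 2ζω_n s + ω_n²: ω_n = √22.43 = 4.736 rad/s and 2ζω_n = 11, so ζ = 11/(2·4.736) = 1.16.

ζ = 1.16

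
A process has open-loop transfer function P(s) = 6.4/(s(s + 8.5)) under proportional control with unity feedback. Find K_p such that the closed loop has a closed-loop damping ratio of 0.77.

Closed-loop characteristic equation: s² + 8.5s + K_p·6.4 = 0.
So ω_n = √(6.4K_p) and 2ζω_n = 8.5, giving ζ = 8.5/(2√(6.4K_p)).
Setting ζ = 0.77: √(6.4K_p) = 8.5/(2·0.77) = 5.519, so K_p = 30.46/6.4 = 4.76.

K_p = 4.76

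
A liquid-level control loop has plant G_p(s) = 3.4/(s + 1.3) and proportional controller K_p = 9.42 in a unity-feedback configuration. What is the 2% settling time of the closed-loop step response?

T_s ≈ 0.12 s

Closed-loop transfer function: T(s) = K_p·G_p(s)/(1 + K_p·G_p(s)) = 32.03/(s + 1.3 + 32.03) = 32.03/(s + 33.33).
Time constant τ = 1/33.33 = 0.03 s, so the 2% settling time is about 4τ = 0.12 s.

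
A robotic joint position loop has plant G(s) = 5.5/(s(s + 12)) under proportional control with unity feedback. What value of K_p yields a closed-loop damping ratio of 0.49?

K_p = 27.3

Closed-loop characteristic equation: s² + 12s + K_p·5.5 = 0.
So ω_n = √(5.5K_p) and 2ζω_n = 12, giving ζ = 12/(2√(5.5K_p)).
Setting ζ = 0.49: √(5.5K_p) = 12/(2·0.49) = 12.24, so K_p = 149.9/5.5 = 27.3.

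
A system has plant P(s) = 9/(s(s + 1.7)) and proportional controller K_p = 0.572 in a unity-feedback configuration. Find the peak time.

T_p = 1.49 s

The closed-loop denominator s² + 1.7s + 5.148 gives ω_n = √5.148 = 2.269 and ζ = 1.7/(2ω_n) = 0.3746.
Damped frequency ω_d = ω_n√(1−ζ²) = 2.104 rad/s, so peak time T_p = π/ω_d = 1.49 s.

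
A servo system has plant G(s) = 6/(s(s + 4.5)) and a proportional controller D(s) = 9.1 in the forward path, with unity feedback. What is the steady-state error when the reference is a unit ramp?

The loop has one pole at the origin (type 1). Velocity error constant K_v = lim_{s→0} s·D(s)G(s) = 9.1·6/4.5 = 12.13.
Steady-state error to a unit ramp: e_ss = 1/K_v = 0.0824.

0.0824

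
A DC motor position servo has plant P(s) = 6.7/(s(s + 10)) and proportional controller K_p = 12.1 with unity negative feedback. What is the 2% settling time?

From 1 + K_pP(s) = 0: s² + 10s + 81.07 = 0 ⇒ ω_n = 9.004, ζ = 0.5553.
2% settling time T_s ≈ 4/(ζω_n) = 4/5 = 0.8 s.

T_s ≈ 0.8 s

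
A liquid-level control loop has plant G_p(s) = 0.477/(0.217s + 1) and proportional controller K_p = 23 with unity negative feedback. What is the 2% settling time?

Closed loop: T(s) = K_p·G_p/(1+K_p·G_p) = 10.97/(0.217s + 1 + 10.97), with pole at s = −(1 + 10.97)/0.217 = −55.17.
τ = 1/55.17 = 0.01813 s, so 2% settling time ≈ 4τ = 0.0725 s.

T_s ≈ 0.0725 s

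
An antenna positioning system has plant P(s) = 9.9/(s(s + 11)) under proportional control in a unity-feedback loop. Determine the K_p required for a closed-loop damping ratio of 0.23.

K_p = 57.8

Closed-loop characteristic equation: s² + 11s + K_p·9.9 = 0.
So ω_n = √(9.9K_p) and 2ζω_n = 11, giving ζ = 11/(2√(9.9K_p)).
Setting ζ = 0.23: √(9.9K_p) = 11/(2·0.23) = 23.91, so K_p = 571.8/9.9 = 57.8.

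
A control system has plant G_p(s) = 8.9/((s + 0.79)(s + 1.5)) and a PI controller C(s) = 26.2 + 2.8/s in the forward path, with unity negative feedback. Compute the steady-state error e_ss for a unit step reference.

0

The open loop C(s)G_p(s) has a pole at the origin (type 1), so the static position error constant is infinite and e_ss = 1/(1+∞) = 0.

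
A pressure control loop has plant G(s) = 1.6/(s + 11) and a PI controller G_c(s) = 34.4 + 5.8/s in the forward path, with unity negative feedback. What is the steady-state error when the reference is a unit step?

0

The open loop G_c(s)G(s) has a pole at the origin (type 1), so the static position error constant is infinite and e_ss = 1/(1+∞) = 0.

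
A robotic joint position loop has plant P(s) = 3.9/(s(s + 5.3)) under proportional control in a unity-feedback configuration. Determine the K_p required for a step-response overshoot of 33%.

From %OS = 100·exp(−πζ/√(1−ζ²)) = 33%, ζ = −ln(0.33)/√(π²+ln²(0.33)) = 0.3328.
Characteristic equation s² + 5.3s + 3.9K_p = 0 gives ζ = 5.3/(2√(3.9K_p)).
Setting ζ = 0.3328: √(3.9K_p) = 5.3/(2·0.3328) = 7.963, so K_p = 63.41/3.9 = 16.3.

K_p = 16.3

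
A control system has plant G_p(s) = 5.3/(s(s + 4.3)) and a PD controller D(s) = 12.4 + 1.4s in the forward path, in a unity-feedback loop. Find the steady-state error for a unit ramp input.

0.0654

The loop has one pole at the origin (type 1). Velocity error constant K_v = lim_{s→0} s·D(s)G_p(s) = 12.4·5.3/4.3 = 15.28.
Steady-state error to a unit ramp: e_ss = 1/K_v = 0.0654.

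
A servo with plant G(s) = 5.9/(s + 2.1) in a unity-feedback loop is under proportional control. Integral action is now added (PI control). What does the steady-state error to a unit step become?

0

The integrator makes K_pos = lim_{s→0} C(s)G(s) infinite, so e_ss = 1/(1+K_pos) = 0.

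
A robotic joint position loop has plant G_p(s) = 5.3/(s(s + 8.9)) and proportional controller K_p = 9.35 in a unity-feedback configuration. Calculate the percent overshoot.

7.71%

From 1 + K_pG_p(s) = 0: s² + 8.9s + 49.55 = 0 ⇒ ω_n = 7.04, ζ = 0.6321.
%OS = 100·exp(−πζ/√(1−ζ²)) = 100·exp(−π·0.6321/√0.6004) = 7.71%.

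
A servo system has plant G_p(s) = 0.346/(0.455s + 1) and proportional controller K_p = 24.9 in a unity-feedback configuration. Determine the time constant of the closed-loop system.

τ = 0.0473 s

Closed loop: T(s) = K_p·G_p/(1+K_p·G_p) = 8.615/(0.455s + 1 + 8.615), with pole at s = −(1 + 8.615)/0.455 = −21.13.
Closed-loop time constant τ = 1/21.13 = 0.0473 s.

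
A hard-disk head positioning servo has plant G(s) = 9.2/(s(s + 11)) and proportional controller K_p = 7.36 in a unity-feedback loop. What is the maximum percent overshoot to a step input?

5.94%

Closed-loop characteristic equation: s² + 11s + 67.71 = 0, so ω_n = 8.229 rad/s and ζ = 11/(2·8.229) = 0.6684.
%OS = 100·exp(−πζ/√(1−ζ²)) = 100·exp(−π·0.6684/√0.5533) = 5.94%.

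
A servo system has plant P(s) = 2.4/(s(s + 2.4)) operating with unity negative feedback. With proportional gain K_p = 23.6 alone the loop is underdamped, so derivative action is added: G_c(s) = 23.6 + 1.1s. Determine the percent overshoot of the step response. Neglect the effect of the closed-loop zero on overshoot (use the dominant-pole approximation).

Forward path: (23.6 + 1.1s)·2.4/(s(s+2.4)). The closed-loop characteristic equation is s² + (2.4 + 2.4·1.1)s + 2.4·23.6 = 0.
That is s² + 5.04s + 56.64 = 0, so ω_n = 7.526 rad/s and ζ = 5.04/(2·7.526) = 0.3348.
%OS = 100·exp(−πζ/√(1−ζ²)) = 32.7%.

32.7%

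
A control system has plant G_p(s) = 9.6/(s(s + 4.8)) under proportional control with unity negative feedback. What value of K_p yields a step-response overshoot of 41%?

K_p = 8.05

From %OS = 100·exp(−πζ/√(1−ζ²)) = 41%, ζ = −ln(0.41)/√(π²+ln²(0.41)) = 0.273.
Characteristic equation s² + 4.8s + 9.6K_p = 0 gives ζ = 4.8/(2√(9.6K_p)).
Setting ζ = 0.273: √(9.6K_p) = 4.8/(2·0.273) = 8.79, so K_p = 77.27/9.6 = 8.05.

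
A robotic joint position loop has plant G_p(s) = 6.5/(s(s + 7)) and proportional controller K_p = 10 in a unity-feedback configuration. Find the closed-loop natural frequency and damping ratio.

ω_n = 8.06 rad/s, ζ = 0.434

With unity feedback the closed-loop characteristic equation is s² + 7s + 10·6.5 = s² + 7s + 65 = 0.
So ω_n² = 65 ⇒ ω_n = 8.062 rad/s, and ζ = 7/(2ω_n) = 0.434.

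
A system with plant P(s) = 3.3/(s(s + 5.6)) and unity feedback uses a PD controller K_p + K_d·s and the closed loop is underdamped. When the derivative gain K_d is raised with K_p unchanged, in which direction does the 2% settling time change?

decrease

Characteristic equation s² + (5.6 + 3.3K_d)s + 3.3K_p = 0: raising K_d increases ζω_n = (5.6+3.3K_d)/2 while the loop stays underdamped, so T_s ≈ 4/(ζω_n) decreases.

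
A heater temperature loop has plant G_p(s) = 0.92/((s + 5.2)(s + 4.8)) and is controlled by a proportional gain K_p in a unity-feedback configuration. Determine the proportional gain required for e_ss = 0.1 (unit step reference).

K_p = 244

For a type-0 loop with proportional control, e_ss = 1/(1 + K_p·G_p(0)).
G_p(0) = 0.03686. Require 1/(1 + K_p·0.03686) = 0.1, so 1 + 0.03686·K_p = 10.
K_p = (10 − 1)/0.03686 = 244.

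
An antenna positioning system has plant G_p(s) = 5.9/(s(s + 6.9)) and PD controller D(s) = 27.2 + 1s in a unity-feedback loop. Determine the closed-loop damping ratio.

ζ = 0.505

Forward path: (27.2 + 1s)·5.9/(s(s+6.9)). The closed-loop characteristic equation is s² + (6.9 + 5.9·1)s + 5.9·27.2 = 0.
That is s² + 12.8s + 160.5 = 0, so ω_n = 12.67 rad/s and ζ = 12.8/(2·12.67) = 0.5052.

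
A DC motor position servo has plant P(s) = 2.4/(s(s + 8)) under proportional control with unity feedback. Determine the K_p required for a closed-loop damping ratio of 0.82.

Closed-loop characteristic equation: s² + 8s + K_p·2.4 = 0.
So ω_n = √(2.4K_p) and 2ζω_n = 8, giving ζ = 8/(2√(2.4K_p)).
Setting ζ = 0.82: √(2.4K_p) = 8/(2·0.82) = 4.878, so K_p = 23.8/2.4 = 9.91.

K_p = 9.91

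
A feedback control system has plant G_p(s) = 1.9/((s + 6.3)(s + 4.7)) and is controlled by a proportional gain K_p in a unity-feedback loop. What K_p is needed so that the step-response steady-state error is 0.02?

K_p = 764

The loop is type 0, so e_ss(step) = 1/(1 + K_pos) with K_pos = K_p·G_p(0).
G_p(0) = 0.06417. Require 1/(1 + K_p·0.06417) = 0.02, so 1 + 0.06417·K_p = 50.
K_p = (50 − 1)/0.06417 = 764.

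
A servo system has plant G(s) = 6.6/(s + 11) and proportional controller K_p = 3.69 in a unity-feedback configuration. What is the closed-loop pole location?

s = -35.35

Closed-loop transfer function: T(s) = K_p·G(s)/(1 + K_p·G(s)) = 24.35/(s + 11 + 24.35) = 24.35/(s + 35.35).
The closed-loop pole is at s = −35.35.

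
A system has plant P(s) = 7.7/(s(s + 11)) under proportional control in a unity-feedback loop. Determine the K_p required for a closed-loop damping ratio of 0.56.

K_p = 12.5

Closed-loop characteristic equation: s² + 11s + K_p·7.7 = 0.
So ω_n = √(7.7K_p) and 2ζω_n = 11, giving ζ = 11/(2√(7.7K_p)).
Setting ζ = 0.56: √(7.7K_p) = 11/(2·0.56) = 9.821, so K_p = 96.46/7.7 = 12.5.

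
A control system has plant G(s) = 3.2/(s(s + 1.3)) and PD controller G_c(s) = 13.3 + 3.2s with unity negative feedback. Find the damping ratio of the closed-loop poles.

Forward path: (13.3 + 3.2s)·3.2/(s(s+1.3)). The closed-loop characteristic equation is s² + (1.3 + 3.2·3.2)s + 3.2·13.3 = 0.
That is s² + 11.54s + 42.56 = 0, so ω_n = 6.524 rad/s and ζ = 11.54/(2·6.524) = 0.8845.

ζ = 0.884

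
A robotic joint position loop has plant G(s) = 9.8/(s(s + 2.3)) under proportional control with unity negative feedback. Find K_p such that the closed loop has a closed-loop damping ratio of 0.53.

K_p = 0.48

Closed-loop characteristic equation: s² + 2.3s + K_p·9.8 = 0.
So ω_n = √(9.8K_p) and 2ζω_n = 2.3, giving ζ = 2.3/(2√(9.8K_p)).
Setting ζ = 0.53: √(9.8K_p) = 2.3/(2·0.53) = 2.17, so K_p = 4.708/9.8 = 0.48.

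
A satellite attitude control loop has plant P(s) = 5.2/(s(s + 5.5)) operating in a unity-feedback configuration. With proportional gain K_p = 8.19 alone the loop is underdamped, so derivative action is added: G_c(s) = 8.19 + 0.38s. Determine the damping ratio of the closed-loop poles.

Forward path: (8.19 + 0.38s)·5.2/(s(s+5.5)). The closed-loop characteristic equation is s² + (5.5 + 5.2·0.38)s + 5.2·8.19 = 0.
That is s² + 7.476s + 42.59 = 0, so ω_n = 6.526 rad/s and ζ = 7.476/(2·6.526) = 0.5728.

ζ = 0.573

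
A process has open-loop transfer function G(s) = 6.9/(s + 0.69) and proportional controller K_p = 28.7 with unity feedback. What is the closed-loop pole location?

s = -198.7

Closed-loop transfer function: T(s) = K_p·G(s)/(1 + K_p·G(s)) = 198/(s + 0.69 + 198) = 198/(s + 198.7).
The closed-loop pole is at s = −198.7.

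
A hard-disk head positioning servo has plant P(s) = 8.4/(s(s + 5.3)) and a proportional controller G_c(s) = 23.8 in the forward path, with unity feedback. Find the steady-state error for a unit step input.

0

The open loop G_c(s)P(s) has a pole at the origin (type 1), so the static position error constant is infinite and e_ss = 1/(1+∞) = 0.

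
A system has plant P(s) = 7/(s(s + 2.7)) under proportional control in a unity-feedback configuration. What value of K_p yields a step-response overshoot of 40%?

From %OS = 100·exp(−πζ/√(1−ζ²)) = 40%, ζ = −ln(0.4)/√(π²+ln²(0.4)) = 0.28.
Characteristic equation s² + 2.7s + 7K_p = 0 gives ζ = 2.7/(2√(7K_p)).
Setting ζ = 0.28: √(7K_p) = 2.7/(2·0.28) = 4.821, so K_p = 23.25/7 = 3.32.

K_p = 3.32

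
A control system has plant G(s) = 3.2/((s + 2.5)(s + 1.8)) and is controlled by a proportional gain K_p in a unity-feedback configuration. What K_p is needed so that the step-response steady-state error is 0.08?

K_p = 16.2

For a type-0 loop with proportional control, e_ss = 1/(1 + K_p·G(0)).
G(0) = 0.7111. Require 1/(1 + K_p·0.7111) = 0.08, so 1 + 0.7111·K_p = 12.5.
K_p = (12.5 − 1)/0.7111 = 16.2.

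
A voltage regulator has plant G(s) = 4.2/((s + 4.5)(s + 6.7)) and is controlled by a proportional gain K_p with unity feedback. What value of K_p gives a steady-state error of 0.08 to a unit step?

For a type-0 loop with proportional control, e_ss = 1/(1 + K_p·G(0)).
G(0) = 0.1393. Require 1/(1 + K_p·0.1393) = 0.08, so 1 + 0.1393·K_p = 12.5.
K_p = (12.5 − 1)/0.1393 = 82.6.

K_p = 82.6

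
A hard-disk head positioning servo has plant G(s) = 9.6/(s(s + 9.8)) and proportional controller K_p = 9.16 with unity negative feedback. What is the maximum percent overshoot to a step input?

14.6%

From 1 + K_pG(s) = 0: s² + 9.8s + 87.94 = 0 ⇒ ω_n = 9.377, ζ = 0.5225.
%OS = 100·exp(−πζ/√(1−ζ²)) = 100·exp(−π·0.5225/√0.727) = 14.6%.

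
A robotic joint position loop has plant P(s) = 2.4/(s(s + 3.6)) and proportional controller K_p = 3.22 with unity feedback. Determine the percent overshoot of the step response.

6.93%

Closed-loop characteristic equation: s² + 3.6s + 7.728 = 0, so ω_n = 2.78 rad/s and ζ = 3.6/(2·2.78) = 0.6475.
%OS = 100·exp(−πζ/√(1−ζ²)) = 100·exp(−π·0.6475/√0.5807) = 6.93%.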